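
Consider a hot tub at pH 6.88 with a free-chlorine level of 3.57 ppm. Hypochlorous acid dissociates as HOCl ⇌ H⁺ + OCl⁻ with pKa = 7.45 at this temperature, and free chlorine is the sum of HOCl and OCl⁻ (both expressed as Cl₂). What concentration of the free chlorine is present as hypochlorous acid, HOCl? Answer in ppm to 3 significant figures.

[OCl⁻]/[HOCl] = 10^(pH − pKa) = 10^(6.88 − 7.45) = 10^-0.57 = 0.2692.
Fraction as HOCl = 1 / (1 + 0.2692) = 0.7879.
HOCl = 0.7879 × 3.57 ppm = 2.813 ppm.

2.81 ppm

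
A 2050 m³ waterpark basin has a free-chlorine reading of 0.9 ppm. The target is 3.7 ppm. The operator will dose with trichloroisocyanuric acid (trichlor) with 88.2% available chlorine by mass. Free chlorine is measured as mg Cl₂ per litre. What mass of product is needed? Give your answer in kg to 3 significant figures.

6.51 kg

Volume: 2050 m³ = 2,050,000 L.
Chlorine deficit: 3.7 − 0.9 = 2.8 ppm = 2.8 mg/L as Cl₂.
Cl₂ equivalent needed: 2.8 mg/L × 2,050,000 L = 5,740,000 mg = 5740 g.
Product at 88.2% available chlorine: 5740 / 0.882 = 6508 g.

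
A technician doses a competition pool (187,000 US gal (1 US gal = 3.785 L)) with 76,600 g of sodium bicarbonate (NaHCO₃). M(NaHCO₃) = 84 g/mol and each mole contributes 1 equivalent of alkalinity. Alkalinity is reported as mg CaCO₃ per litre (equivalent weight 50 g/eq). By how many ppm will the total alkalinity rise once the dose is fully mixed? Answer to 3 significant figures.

64.4 ppm

Volume: 187,000 US gal × 3.785 L/gal = 707,795 L.
Moles of NaHCO₃: 76,600 g ÷ 84 g/mol = 911.9 mol → 911.9 eq of alkalinity.
As CaCO₃: 911.9 eq × 50 g/eq = 45,600 g.
Rise: 45,600 g / 707,795 L × 1000 = 64.42 mg/L.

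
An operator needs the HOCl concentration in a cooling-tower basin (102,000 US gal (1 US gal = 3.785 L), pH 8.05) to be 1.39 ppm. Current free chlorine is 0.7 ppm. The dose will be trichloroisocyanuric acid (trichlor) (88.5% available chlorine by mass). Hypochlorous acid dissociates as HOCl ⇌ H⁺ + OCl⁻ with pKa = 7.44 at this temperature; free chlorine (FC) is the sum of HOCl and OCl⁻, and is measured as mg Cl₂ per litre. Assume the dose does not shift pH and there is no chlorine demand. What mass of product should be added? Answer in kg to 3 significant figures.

2.77 kg

Volume: 102,000 US gal × 3.785 L/gal = 386,070 L.
[OCl⁻]/[HOCl] = 10^(pH − pKa) = 10^(8.05 − 7.44) = 4.074; fraction as HOCl = 1/(1 + 4.074) = 0.1971.
Free chlorine required for 1.39 ppm HOCl: 1.39 / 0.1971 = 7.053 ppm.
FC to add: 7.053 − 0.7 = 6.353 mg/L as Cl₂.
Cl₂ equivalent: 6.353 mg/L × 386,070 L = 2453 g.
Product at 88.5% available Cl: 2453 / 0.885 = 2771 g.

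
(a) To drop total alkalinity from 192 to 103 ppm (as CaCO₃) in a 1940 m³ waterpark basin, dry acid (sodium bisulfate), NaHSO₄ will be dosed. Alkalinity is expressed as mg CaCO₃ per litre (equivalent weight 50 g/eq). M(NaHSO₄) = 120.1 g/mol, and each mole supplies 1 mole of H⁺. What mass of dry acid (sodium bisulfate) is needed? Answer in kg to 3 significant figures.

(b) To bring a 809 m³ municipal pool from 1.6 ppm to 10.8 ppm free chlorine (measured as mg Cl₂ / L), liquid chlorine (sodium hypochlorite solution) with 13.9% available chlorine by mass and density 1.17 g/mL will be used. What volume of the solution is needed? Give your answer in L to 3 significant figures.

(a) 415 kg; (b) 45.8 L

(a) Volume: 1940 m³ = 1,940,000 L.
(a) Alkalinity to neutralize: (192 − 103) = 89 mg/L as CaCO₃ × 1,940,000 L = 172,700 g as CaCO₃.
(a) Equivalents of H⁺ required: 172,700 ÷ 50 g/eq = 3453 eq = 3453 mol NaHSO₄.
(a) Mass of NaHSO₄: 3453 × 120.1 = 414,700 g.

(b) Volume: 809 m³ = 809,000 L.
(b) Chlorine deficit: 10.8 − 1.6 = 9.2 ppm = 9.2 mg/L as Cl₂.
(b) Cl₂ equivalent needed: 9.2 mg/L × 809,000 L = 7,443,000 mg = 7443 g.
(b) Product at 13.9% available chlorine: 7443 / 0.139 = 53,550 g.
(b) Volume at density 1.17 g/mL: 53,550 g ÷ 1.17 g/mL = 45,770 mL.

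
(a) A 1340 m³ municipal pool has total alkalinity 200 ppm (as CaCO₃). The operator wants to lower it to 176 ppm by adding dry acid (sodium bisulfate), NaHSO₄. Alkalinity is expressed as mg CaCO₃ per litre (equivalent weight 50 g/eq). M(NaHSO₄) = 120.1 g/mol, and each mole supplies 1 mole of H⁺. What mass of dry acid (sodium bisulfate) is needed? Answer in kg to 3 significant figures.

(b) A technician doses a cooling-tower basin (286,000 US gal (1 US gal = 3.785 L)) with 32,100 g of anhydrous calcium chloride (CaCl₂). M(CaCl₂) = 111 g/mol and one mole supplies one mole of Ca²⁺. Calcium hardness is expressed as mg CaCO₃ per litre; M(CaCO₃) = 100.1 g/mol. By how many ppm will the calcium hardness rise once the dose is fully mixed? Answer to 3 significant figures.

(a) 77.2 kg; (b) 26.7 ppm

(a) Volume: 1340 m³ = 1,340,000 L.
(a) Alkalinity to neutralize: (200 − 176) = 24 mg/L as CaCO₃ × 1,340,000 L = 32,160 g as CaCO₃.
(a) Equivalents of H⁺ required: 32,160 ÷ 50 g/eq = 643.2 eq = 643.2 mol NaHSO₄.
(a) Mass of NaHSO₄: 643.2 × 120.1 = 77,250 g.

(b) Volume: 286,000 US gal × 3.785 L/gal = 1,082,510 L.
(b) Moles of Ca²⁺: 32,100 g ÷ 111 g/mol = 289.2 mol.
(b) As CaCO₃: 289.2 mol × 100.1 g/mol = 28,950 g.
(b) Rise: 28,950 g / 1,082,510 L × 1000 = 26.74 mg/L.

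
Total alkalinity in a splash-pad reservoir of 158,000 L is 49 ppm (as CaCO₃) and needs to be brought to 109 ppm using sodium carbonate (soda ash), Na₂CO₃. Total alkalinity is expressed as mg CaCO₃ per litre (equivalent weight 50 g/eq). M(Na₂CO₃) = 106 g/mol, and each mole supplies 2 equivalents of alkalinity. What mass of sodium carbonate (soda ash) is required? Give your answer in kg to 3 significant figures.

10.0 kg

Alkalinity to add: (109 − 49) = 60 mg/L as CaCO₃ × 158,000 L = 9480 g as CaCO₃.
Equivalents: 9480 g ÷ 50 g/eq = 189.6 eq.
Each mole of Na₂CO₃ supplies 2 eq, so 189.6 / 2 = 94.8 mol.
Mass: 94.8 mol × 106 g/mol = 10,050 g.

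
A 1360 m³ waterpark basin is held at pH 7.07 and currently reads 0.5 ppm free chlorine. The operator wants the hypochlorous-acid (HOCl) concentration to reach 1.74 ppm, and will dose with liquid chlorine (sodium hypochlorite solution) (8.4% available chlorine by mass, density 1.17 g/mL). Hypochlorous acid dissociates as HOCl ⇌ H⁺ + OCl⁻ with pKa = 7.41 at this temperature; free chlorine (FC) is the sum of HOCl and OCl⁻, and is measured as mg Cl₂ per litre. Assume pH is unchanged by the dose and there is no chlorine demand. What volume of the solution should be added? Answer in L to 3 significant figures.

Volume: 1360 m³ = 1,360,000 L.
[OCl⁻]/[HOCl] = 10^(pH − pKa) = 10^(7.07 − 7.41) = 0.4571; fraction as HOCl = 1/(1 + 0.4571) = 0.6863.
Free chlorine required for 1.74 ppm HOCl: 1.74 / 0.6863 = 2.535 ppm.
FC to add: 2.535 − 0.5 = 2.035 mg/L as Cl₂.
Cl₂ equivalent: 2.035 mg/L × 1,360,000 L = 2768 g.
Product at 8.4% available Cl: 2768 / 0.084 = 32,950 g.
Volume: 32,950 g ÷ 1.17 g/mL = 28,160 mL.

28.2 L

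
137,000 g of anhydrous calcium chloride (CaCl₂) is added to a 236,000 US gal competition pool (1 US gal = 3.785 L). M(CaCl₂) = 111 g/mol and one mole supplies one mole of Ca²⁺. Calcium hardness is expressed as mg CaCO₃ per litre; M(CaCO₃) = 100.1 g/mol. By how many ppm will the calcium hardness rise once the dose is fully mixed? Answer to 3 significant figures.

138 ppm

Volume: 236,000 US gal × 3.785 L/gal = 893,260 L.
Moles of Ca²⁺: 137,000 g ÷ 111 g/mol = 1234 mol.
As CaCO₃: 1234 mol × 100.1 g/mol = 123,500 g.
Rise: 123,500 g / 893,260 L × 1000 = 138.3 mg/L.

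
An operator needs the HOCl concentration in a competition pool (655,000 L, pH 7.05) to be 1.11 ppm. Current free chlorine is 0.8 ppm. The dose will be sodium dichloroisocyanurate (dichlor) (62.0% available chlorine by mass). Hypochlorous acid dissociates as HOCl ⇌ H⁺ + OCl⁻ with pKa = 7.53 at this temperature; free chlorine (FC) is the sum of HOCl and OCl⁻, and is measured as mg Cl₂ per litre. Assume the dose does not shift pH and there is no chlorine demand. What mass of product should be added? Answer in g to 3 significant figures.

[OCl⁻]/[HOCl] = 10^(pH − pKa) = 10^(7.05 − 7.53) = 0.3311; fraction as HOCl = 1/(1 + 0.3311) = 0.7512.
Free chlorine required for 1.11 ppm HOCl: 1.11 / 0.7512 = 1.478 ppm.
FC to add: 1.478 − 0.8 = 0.6776 mg/L as Cl₂.
Cl₂ equivalent: 0.6776 mg/L × 655,000 L = 443.8 g.
Product at 62.0% available Cl: 443.8 / 0.62 = 715.8 g.

716 g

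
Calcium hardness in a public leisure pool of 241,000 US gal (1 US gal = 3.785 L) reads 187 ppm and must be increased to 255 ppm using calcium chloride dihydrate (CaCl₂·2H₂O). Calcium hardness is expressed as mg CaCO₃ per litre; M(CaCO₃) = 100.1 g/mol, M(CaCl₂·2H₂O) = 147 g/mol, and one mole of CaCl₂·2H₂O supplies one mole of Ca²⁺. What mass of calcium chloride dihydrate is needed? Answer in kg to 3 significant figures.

91.1 kg

Volume: 241,000 US gal × 3.785 L/gal = 912,185 L.
Hardness to add: (255 − 187) = 68 mg/L as CaCO₃ × 912,185 L = 62,030 g as CaCO₃.
Moles of Ca²⁺ (1 mol Ca²⁺ ≡ 1 mol CaCO₃): 62,030 / 100.1 g/mol = 619.7 mol.
Mass of CaCl₂·2H₂O: 619.7 × 147 = 91,090 g.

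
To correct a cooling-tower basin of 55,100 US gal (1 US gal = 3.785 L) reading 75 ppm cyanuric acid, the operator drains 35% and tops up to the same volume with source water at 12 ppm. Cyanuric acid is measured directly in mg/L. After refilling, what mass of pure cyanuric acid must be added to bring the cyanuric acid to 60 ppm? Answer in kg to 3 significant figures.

1.47 kg

Volume: 55,100 US gal × 3.785 L/gal = 208,554 L.
After draining 35% and refilling: 75 × 0.65 + 12 × 0.35 = 52.95 ppm.
Deficit to target: 60 − 52.95 = 7.05 mg/L.
Mass: 7.05 mg/L × 208,554 L = 1470 g cyanuric acid.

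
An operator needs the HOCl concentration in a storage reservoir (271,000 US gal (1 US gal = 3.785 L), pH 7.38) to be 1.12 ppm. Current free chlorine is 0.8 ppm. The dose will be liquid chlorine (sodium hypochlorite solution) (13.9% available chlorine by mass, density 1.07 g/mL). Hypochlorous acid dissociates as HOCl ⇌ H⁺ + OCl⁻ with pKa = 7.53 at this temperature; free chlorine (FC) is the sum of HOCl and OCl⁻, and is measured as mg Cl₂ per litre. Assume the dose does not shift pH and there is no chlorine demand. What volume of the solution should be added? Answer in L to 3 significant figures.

7.68 L

Volume: 271,000 US gal × 3.785 L/gal = 1,025,735 L.
[OCl⁻]/[HOCl] = 10^(pH − pKa) = 10^(7.38 − 7.53) = 0.7079; fraction as HOCl = 1/(1 + 0.7079) = 0.5855.
Free chlorine required for 1.12 ppm HOCl: 1.12 / 0.5855 = 1.913 ppm.
FC to add: 1.913 − 0.8 = 1.113 mg/L as Cl₂.
Cl₂ equivalent: 1.113 mg/L × 1,025,735 L = 1142 g.
Product at 13.9% available Cl: 1142 / 0.139 = 8213 g.
Volume: 8213 g ÷ 1.07 g/mL = 7675 mL.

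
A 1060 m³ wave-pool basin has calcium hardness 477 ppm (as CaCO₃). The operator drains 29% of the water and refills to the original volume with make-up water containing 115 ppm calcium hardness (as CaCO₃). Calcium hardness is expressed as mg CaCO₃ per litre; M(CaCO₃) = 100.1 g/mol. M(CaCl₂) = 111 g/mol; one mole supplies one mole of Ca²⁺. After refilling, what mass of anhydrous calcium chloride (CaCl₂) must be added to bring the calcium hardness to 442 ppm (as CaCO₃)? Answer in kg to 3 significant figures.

82.3 kg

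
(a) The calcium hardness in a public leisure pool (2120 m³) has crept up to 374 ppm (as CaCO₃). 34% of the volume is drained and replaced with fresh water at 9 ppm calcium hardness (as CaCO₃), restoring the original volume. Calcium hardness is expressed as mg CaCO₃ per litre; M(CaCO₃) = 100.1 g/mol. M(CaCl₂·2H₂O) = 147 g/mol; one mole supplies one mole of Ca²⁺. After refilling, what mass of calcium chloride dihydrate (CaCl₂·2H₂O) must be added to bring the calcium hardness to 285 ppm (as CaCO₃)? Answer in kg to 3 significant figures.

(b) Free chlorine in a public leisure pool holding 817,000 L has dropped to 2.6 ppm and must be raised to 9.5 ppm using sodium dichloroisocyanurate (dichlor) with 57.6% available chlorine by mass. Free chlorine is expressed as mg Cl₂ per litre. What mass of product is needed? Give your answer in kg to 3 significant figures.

(a) 109 kg; (b) 9.79 kg

(a) Volume: 2120 m³ = 2,120,000 L.
(a) After draining 34% and refilling: 374 × 0.66 + 9 × 0.34 = 249.9 ppm.
(a) Deficit to target: 285 − 249.9 = 35.1 mg/L.
(a) As CaCO₃: 35.1 mg/L × 2,120,000 L = 74,410 g; ÷ 100.1 = 743.4 mol Ca²⁺.
(a) Mass: 743.4 × 147 = 109,300 g.

(b) Chlorine deficit: 9.5 − 2.6 = 6.9 ppm = 6.9 mg/L as Cl₂.
(b) Cl₂ equivalent needed: 6.9 mg/L × 817,000 L = 5,637,000 mg = 5637 g.
(b) Product at 57.6% available chlorine: 5637 / 0.576 = 9787 g.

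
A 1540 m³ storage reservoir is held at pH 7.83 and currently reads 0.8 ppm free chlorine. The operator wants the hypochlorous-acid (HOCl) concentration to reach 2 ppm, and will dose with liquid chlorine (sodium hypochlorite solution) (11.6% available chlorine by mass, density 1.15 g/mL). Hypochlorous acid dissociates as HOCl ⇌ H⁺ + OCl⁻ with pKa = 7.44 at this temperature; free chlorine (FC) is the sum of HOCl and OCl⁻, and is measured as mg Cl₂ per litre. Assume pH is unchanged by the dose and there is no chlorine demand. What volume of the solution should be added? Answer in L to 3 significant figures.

70.5 L

Volume: 1540 m³ = 1,540,000 L.
[OCl⁻]/[HOCl] = 10^(pH − pKa) = 10^(7.83 − 7.44) = 2.455; fraction as HOCl = 1/(1 + 2.455) = 0.2895.
Free chlorine required for 2 ppm HOCl: 2 / 0.2895 = 6.909 ppm.
FC to add: 6.909 − 0.8 = 6.109 mg/L as Cl₂.
Cl₂ equivalent: 6.109 mg/L × 1,540,000 L = 9409 g.
Product at 11.6% available Cl: 9409 / 0.116 = 81,110 g.
Volume: 81,110 g ÷ 1.15 g/mL = 70,530 mL.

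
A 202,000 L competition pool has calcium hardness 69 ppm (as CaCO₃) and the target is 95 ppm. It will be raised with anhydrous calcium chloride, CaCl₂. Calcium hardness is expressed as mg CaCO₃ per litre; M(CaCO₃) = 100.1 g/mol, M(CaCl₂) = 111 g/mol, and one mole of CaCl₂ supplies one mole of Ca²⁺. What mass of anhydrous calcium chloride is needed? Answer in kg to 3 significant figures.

5.82 kg

Hardness to add: (95 − 69) = 26 mg/L as CaCO₃ × 202,000 L = 5252 g as CaCO₃.
Moles of Ca²⁺ (1 mol Ca²⁺ ≡ 1 mol CaCO₃): 5252 / 100.1 g/mol = 52.47 mol.
Mass of CaCl₂: 52.47 × 111 = 5824 g.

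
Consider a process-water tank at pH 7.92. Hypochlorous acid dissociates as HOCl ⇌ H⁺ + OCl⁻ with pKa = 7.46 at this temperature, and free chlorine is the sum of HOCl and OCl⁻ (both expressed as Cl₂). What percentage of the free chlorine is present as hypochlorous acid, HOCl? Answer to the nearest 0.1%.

25.7%

[OCl⁻]/[HOCl] = 10^(pH − pKa) = 10^(7.92 − 7.46) = 10^0.46 = 2.884.
Fraction as HOCl = 1 / (1 + 2.884) = 0.2575.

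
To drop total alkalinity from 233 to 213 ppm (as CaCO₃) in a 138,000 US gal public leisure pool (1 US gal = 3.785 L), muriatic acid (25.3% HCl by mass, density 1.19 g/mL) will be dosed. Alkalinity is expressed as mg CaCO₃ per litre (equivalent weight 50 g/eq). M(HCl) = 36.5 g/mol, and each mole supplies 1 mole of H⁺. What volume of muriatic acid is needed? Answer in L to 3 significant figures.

25.3 L

Volume: 138,000 US gal × 3.785 L/gal = 522,330 L.
Alkalinity to neutralize: (233 − 213) = 20 mg/L as CaCO₃ × 522,330 L = 10,450 g as CaCO₃.
Equivalents of H⁺ required: 10,450 ÷ 50 g/eq = 208.9 eq = 208.9 mol HCl.
Mass of HCl: 208.9 × 36.5 = 7626 g.
Mass of 25.3% solution: 7626 / 0.253 = 30,140 g.
Volume: 30,140 g ÷ 1.19 g/mL = 25,330 mL.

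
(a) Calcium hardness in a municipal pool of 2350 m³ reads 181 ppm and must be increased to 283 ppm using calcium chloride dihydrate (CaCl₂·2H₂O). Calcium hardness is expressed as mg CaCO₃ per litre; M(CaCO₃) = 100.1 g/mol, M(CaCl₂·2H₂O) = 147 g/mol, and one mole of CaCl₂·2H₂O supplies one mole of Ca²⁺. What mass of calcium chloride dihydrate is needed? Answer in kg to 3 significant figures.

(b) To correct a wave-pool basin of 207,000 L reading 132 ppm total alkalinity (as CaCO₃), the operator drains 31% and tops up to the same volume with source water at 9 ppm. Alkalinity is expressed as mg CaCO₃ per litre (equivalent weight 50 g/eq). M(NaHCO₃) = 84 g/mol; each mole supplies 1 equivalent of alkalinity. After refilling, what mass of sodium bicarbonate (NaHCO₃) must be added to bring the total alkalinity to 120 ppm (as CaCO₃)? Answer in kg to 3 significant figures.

(a) 352 kg; (b) 9.09 kg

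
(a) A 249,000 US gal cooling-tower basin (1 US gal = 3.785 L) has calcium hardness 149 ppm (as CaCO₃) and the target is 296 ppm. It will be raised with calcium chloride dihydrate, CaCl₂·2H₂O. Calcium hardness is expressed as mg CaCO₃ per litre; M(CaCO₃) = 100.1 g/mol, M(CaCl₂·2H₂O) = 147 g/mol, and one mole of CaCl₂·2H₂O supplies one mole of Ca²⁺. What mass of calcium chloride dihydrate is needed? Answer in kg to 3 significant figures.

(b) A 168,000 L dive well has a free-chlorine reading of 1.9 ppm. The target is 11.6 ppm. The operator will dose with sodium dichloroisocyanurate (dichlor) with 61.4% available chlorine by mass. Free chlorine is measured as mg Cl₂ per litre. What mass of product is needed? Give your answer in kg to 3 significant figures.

(a) Volume: 249,000 US gal × 3.785 L/gal = 942,465 L.
(a) Hardness to add: (296 − 149) = 147 mg/L as CaCO₃ × 942,465 L = 138,500 g as CaCO₃.
(a) Moles of Ca²⁺ (1 mol Ca²⁺ ≡ 1 mol CaCO₃): 138,500 / 100.1 g/mol = 1384 mol.
(a) Mass of CaCl₂·2H₂O: 1384 × 147 = 203,500 g.

(b) Chlorine deficit: 11.6 − 1.9 = 9.7 ppm = 9.7 mg/L as Cl₂.
(b) Cl₂ equivalent needed: 9.7 mg/L × 168,000 L = 1,630,000 mg = 1630 g.
(b) Product at 61.4% available chlorine: 1630 / 0.614 = 2654 g.

(a) 203 kg; (b) 2.65 kg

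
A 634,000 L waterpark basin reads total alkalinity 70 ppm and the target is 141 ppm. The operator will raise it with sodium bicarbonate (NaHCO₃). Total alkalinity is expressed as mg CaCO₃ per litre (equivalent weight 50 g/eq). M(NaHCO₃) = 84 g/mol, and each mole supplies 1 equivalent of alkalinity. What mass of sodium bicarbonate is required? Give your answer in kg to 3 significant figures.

Alkalinity to add: (141 − 70) = 71 mg/L as CaCO₃ × 634,000 L = 45,010 g as CaCO₃.
Equivalents: 45,010 g ÷ 50 g/eq = 900.3 eq.
NaHCO₃ supplies 1 eq per mole → 900.3 mol.
Mass: 900.3 mol × 84 g/mol = 75,620 g.

75.6 kg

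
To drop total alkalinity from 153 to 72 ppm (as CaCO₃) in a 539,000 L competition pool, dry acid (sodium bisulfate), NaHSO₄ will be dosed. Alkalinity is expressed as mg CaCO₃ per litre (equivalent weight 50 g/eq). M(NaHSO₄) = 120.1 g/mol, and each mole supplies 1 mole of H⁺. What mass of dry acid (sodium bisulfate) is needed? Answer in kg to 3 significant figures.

105 kg

Alkalinity to neutralize: (153 − 72) = 81 mg/L as CaCO₃ × 539,000 L = 43,660 g as CaCO₃.
Equivalents of H⁺ required: 43,660 ÷ 50 g/eq = 873.2 eq = 873.2 mol NaHSO₄.
Mass of NaHSO₄: 873.2 × 120.1 = 104,900 g.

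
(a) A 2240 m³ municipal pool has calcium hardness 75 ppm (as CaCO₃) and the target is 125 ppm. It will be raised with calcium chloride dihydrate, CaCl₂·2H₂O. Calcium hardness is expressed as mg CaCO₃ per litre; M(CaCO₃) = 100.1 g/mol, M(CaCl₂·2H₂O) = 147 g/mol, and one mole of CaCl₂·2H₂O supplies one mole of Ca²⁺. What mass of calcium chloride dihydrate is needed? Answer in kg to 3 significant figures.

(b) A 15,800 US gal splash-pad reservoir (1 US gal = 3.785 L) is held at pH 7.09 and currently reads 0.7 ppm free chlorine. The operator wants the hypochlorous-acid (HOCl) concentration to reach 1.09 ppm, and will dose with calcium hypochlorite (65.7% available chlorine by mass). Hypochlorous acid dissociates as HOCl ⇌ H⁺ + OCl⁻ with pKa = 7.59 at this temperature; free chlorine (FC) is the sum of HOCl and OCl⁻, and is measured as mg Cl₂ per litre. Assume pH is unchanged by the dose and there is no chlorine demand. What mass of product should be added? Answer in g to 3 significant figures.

(a) 164 kg; (b) 66.9 g

(a) Volume: 2240 m³ = 2,240,000 L.
(a) Hardness to add: (125 − 75) = 50 mg/L as CaCO₃ × 2,240,000 L = 112,000 g as CaCO₃.
(a) Moles of Ca²⁺ (1 mol Ca²⁺ ≡ 1 mol CaCO₃): 112,000 / 100.1 g/mol = 1119 mol.
(a) Mass of CaCl₂·2H₂O: 1119 × 147 = 164,500 g.

(b) Volume: 15,800 US gal × 3.785 L/gal = 59,803 L.
(b) [OCl⁻]/[HOCl] = 10^(pH − pKa) = 10^(7.09 − 7.59) = 0.3162; fraction as HOCl = 1/(1 + 0.3162) = 0.7597.
(b) Free chlorine required for 1.09 ppm HOCl: 1.09 / 0.7597 = 1.435 ppm.
(b) FC to add: 1.435 − 0.7 = 0.7347 mg/L as Cl₂.
(b) Cl₂ equivalent: 0.7347 mg/L × 59,803 L = 43.94 g.
(b) Product at 65.7% available Cl: 43.94 / 0.657 = 66.87 g.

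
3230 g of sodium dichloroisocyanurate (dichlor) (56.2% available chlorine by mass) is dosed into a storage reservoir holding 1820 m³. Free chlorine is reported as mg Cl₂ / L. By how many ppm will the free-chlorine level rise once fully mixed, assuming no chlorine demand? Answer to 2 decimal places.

Volume: 1820 m³ = 1,820,000 L.
Available chlorine delivered: 3230 g × 0.562 = 1815 g as Cl₂.
Concentration rise: 1815 g / 1,820,000 L = 0.9974 mg/L = 1.00 ppm.

1.00 ppm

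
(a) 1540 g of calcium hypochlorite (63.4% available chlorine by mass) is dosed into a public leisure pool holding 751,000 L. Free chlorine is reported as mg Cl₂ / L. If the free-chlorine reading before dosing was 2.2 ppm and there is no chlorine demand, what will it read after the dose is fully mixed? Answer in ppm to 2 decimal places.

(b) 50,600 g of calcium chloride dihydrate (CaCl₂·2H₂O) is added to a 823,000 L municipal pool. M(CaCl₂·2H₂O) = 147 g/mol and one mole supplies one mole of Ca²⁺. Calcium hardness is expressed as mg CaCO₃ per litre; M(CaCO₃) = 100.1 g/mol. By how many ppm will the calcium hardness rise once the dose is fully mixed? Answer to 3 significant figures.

(a) Available chlorine delivered: 1540 g × 0.634 = 976.4 g as Cl₂.
(a) Concentration rise: 976.4 g / 751,000 L = 1.3 mg/L = 1.30 ppm.
(a) Final FC: 2.2 + 1.30 = 3.50 ppm.

(b) Moles of Ca²⁺: 50,600 g ÷ 147 g/mol = 344.2 mol.
(b) As CaCO₃: 344.2 mol × 100.1 g/mol = 34,460 g.
(b) Rise: 34,460 g / 823,000 L × 1000 = 41.87 mg/L.

(a) 3.50 ppm; (b) 41.9 ppm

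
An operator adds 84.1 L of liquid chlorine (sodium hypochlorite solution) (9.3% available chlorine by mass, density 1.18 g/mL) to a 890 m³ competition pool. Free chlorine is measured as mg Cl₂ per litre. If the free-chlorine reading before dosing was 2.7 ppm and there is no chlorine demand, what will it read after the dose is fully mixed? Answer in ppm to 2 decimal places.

13.07 ppm

Volume: 890 m³ = 890,000 L.
Mass of solution: 84.1 L × 1000 mL/L × 1.18 g/mL = 99,240 g.
Available chlorine delivered: 99,240 g × 0.093 = 9229 g as Cl₂.
Concentration rise: 9229 g / 890,000 L = 10.37 mg/L = 10.37 ppm.
Final FC: 2.7 + 10.37 = 13.07 ppm.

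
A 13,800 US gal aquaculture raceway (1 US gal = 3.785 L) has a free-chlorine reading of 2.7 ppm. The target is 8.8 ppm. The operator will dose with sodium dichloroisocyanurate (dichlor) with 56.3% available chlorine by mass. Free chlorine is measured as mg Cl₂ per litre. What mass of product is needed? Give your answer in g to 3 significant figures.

Volume: 13,800 US gal × 3.785 L/gal = 52,233 L.
Chlorine deficit: 8.8 − 2.7 = 6.1 ppm = 6.1 mg/L as Cl₂.
Cl₂ equivalent needed: 6.1 mg/L × 52,233 L = 318,600 mg = 318.6 g.
Product at 56.3% available chlorine: 318.6 / 0.563 = 565.9 g.

566 g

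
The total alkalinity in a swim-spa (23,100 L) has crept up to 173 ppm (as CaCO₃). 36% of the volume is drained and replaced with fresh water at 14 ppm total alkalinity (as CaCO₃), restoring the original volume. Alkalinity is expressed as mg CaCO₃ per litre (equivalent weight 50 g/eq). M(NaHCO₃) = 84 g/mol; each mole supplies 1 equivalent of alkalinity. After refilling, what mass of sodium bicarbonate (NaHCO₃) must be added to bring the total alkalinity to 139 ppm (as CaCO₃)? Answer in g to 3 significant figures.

902 g

After draining 36% and refilling: 173 × 0.64 + 14 × 0.36 = 115.76 ppm.
Deficit to target: 139 − 115.76 = 23.24 mg/L.
As CaCO₃: 23.24 mg/L × 23,100 L = 536.8 g; ÷ 50 g/eq ÷ 1 = 10.74 mol NaHCO₃.
Mass: 10.74 × 84 = 901.9 g.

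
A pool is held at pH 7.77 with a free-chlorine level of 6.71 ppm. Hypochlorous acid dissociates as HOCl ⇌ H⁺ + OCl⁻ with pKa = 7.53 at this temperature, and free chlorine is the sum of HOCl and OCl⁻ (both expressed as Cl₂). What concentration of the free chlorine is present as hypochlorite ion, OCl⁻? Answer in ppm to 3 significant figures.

4.26 ppm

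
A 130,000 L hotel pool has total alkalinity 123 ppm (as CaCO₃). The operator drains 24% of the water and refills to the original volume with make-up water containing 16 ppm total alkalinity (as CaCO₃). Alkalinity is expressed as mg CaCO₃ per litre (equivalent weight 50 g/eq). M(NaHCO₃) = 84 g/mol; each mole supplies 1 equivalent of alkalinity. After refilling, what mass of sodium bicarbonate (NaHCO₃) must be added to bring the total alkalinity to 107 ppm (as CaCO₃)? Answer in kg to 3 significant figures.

2.11 kg

After draining 24% and refilling: 123 × 0.76 + 16 × 0.24 = 97.32 ppm.
Deficit to target: 107 − 97.32 = 9.68 mg/L.
As CaCO₃: 9.68 mg/L × 130,000 L = 1258 g; ÷ 50 g/eq ÷ 1 = 25.17 mol NaHCO₃.
Mass: 25.17 × 84 = 2114 g.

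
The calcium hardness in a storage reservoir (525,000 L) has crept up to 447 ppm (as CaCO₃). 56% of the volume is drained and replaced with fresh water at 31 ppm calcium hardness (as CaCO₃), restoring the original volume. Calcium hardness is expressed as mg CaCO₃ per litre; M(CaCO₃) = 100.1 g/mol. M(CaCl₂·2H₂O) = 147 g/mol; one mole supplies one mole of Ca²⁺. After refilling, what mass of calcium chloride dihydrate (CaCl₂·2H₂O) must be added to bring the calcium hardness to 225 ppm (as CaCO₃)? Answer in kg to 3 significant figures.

8.45 kg

After draining 56% and refilling: 447 × 0.44 + 31 × 0.56 = 214.04 ppm.
Deficit to target: 225 − 214.04 = 10.96 mg/L.
As CaCO₃: 10.96 mg/L × 525,000 L = 5754 g; ÷ 100.1 = 57.48 mol Ca²⁺.
Mass: 57.48 × 147 = 8450 g.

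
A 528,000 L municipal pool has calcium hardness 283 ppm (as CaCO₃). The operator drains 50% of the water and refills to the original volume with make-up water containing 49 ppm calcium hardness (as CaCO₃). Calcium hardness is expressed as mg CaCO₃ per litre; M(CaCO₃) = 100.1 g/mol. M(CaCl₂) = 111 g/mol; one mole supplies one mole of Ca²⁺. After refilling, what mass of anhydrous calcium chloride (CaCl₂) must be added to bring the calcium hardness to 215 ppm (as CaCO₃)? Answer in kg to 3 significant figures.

After draining 50% and refilling: 283 × 0.50 + 49 × 0.50 = 166 ppm.
Deficit to target: 215 − 166 = 49 mg/L.
As CaCO₃: 49 mg/L × 528,000 L = 25,870 g; ÷ 100.1 = 258.5 mol Ca²⁺.
Mass: 258.5 × 111 = 28,690 g.

28.7 kg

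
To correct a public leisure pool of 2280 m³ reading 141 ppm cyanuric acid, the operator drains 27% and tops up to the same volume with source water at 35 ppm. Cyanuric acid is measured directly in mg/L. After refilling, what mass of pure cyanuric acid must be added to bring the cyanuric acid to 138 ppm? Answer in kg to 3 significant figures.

Volume: 2280 m³ = 2,280,000 L.
After draining 27% and refilling: 141 × 0.73 + 35 × 0.27 = 112.38 ppm.
Deficit to target: 138 − 112.38 = 25.62 mg/L.
Mass: 25.62 mg/L × 2,280,000 L = 58,410 g cyanuric acid.

58.4 kg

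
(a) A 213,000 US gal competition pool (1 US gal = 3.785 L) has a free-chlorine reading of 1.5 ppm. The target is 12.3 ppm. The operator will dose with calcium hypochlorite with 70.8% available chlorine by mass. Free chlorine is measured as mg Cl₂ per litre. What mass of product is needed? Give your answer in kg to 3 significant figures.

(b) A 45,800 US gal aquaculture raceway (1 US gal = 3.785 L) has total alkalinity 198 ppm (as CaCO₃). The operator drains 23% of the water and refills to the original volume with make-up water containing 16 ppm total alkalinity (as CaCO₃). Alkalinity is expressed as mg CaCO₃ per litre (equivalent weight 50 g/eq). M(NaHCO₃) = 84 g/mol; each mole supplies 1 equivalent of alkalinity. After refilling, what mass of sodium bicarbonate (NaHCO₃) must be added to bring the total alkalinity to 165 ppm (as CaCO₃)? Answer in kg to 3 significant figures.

(a) Volume: 213,000 US gal × 3.785 L/gal = 806,205 L.
(a) Chlorine deficit: 12.3 − 1.5 = 10.8 ppm = 10.8 mg/L as Cl₂.
(a) Cl₂ equivalent needed: 10.8 mg/L × 806,205 L = 8,707,000 mg = 8707 g.
(a) Product at 70.8% available chlorine: 8707 / 0.708 = 12,300 g.

(b) Volume: 45,800 US gal × 3.785 L/gal = 173,353 L.
(b) After draining 23% and refilling: 198 × 0.77 + 16 × 0.23 = 156.14 ppm.
(b) Deficit to target: 165 − 156.14 = 8.86 mg/L.
(b) As CaCO₃: 8.86 mg/L × 173,353 L = 1536 g; ÷ 50 g/eq ÷ 1 = 30.72 mol NaHCO₃.
(b) Mass: 30.72 × 84 = 2580 g.

(a) 12.3 kg; (b) 2.58 kg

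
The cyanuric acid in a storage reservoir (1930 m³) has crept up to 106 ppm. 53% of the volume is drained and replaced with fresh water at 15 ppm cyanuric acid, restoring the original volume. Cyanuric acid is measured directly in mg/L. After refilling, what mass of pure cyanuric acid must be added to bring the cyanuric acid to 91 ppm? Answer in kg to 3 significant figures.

Volume: 1930 m³ = 1,930,000 L.
After draining 53% and refilling: 106 × 0.47 + 15 × 0.53 = 57.77 ppm.
Deficit to target: 91 − 57.77 = 33.23 mg/L.
Mass: 33.23 mg/L × 1,930,000 L = 64,130 g cyanuric acid.

64.1 kg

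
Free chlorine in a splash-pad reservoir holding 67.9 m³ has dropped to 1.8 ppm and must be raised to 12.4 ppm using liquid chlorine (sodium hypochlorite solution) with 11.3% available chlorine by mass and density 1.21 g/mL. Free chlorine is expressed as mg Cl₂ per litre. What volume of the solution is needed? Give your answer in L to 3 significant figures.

Volume: 67.9 m³ = 67,900 L.
Chlorine deficit: 12.4 − 1.8 = 10.6 ppm = 10.6 mg/L as Cl₂.
Cl₂ equivalent needed: 10.6 mg/L × 67,900 L = 719,700 mg = 719.7 g.
Product at 11.3% available chlorine: 719.7 / 0.113 = 6369 g.
Volume at density 1.21 g/mL: 6369 g ÷ 1.21 g/mL = 5264 mL.

5.26 L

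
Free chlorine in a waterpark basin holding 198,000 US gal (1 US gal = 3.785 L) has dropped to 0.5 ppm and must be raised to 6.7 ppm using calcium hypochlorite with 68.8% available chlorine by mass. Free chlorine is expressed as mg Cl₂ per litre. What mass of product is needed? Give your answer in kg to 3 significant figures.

6.75 kg

Volume: 198,000 US gal × 3.785 L/gal = 749,430 L.
Chlorine deficit: 6.7 − 0.5 = 6.2 ppm = 6.2 mg/L as Cl₂.
Cl₂ equivalent needed: 6.2 mg/L × 749,430 L = 4,646,000 mg = 4646 g.
Product at 68.8% available chlorine: 4646 / 0.688 = 6754 g.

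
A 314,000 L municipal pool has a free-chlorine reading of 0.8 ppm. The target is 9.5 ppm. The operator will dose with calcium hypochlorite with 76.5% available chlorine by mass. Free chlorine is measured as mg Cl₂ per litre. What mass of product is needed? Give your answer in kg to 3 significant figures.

Chlorine deficit: 9.5 − 0.8 = 8.7 ppm = 8.7 mg/L as Cl₂.
Cl₂ equivalent needed: 8.7 mg/L × 314,000 L = 2,732,000 mg = 2732 g.
Product at 76.5% available chlorine: 2732 / 0.765 = 3571 g.

3.57 kg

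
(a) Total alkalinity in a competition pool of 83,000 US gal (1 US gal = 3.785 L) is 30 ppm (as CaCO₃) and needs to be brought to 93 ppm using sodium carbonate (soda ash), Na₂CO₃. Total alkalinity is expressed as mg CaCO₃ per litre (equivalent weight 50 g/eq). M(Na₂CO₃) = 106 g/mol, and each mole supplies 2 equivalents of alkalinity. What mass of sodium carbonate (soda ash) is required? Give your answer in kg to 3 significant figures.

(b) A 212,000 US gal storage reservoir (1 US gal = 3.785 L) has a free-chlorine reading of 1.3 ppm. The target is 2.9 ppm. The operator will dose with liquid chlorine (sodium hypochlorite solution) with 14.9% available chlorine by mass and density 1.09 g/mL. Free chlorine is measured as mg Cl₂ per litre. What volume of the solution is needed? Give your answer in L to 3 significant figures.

(a) 21.0 kg; (b) 7.91 L

(a) Volume: 83,000 US gal × 3.785 L/gal = 314,155 L.
(a) Alkalinity to add: (93 − 30) = 63 mg/L as CaCO₃ × 314,155 L = 19,790 g as CaCO₃.
(a) Equivalents: 19,790 g ÷ 50 g/eq = 395.8 eq.
(a) Each mole of Na₂CO₃ supplies 2 eq, so 395.8 / 2 = 197.9 mol.
(a) Mass: 197.9 mol × 106 g/mol = 20,980 g.

(b) Volume: 212,000 US gal × 3.785 L/gal = 802,420 L.
(b) Chlorine deficit: 2.9 − 1.3 = 1.6 ppm = 1.6 mg/L as Cl₂.
(b) Cl₂ equivalent needed: 1.6 mg/L × 802,420 L = 1,284,000 mg = 1284 g.
(b) Product at 14.9% available chlorine: 1284 / 0.149 = 8617 g.
(b) Volume at density 1.09 g/mL: 8617 g ÷ 1.09 g/mL = 7905 mL.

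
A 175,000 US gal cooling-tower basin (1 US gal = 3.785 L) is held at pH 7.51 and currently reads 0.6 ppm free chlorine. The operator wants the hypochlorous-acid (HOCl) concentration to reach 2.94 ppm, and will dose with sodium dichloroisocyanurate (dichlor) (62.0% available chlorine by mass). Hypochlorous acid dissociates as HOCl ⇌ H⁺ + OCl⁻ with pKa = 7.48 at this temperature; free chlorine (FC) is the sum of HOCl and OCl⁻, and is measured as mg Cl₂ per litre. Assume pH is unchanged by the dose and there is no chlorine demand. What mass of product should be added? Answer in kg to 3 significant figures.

5.87 kg

Volume: 175,000 US gal × 3.785 L/gal = 662,375 L.
[OCl⁻]/[HOCl] = 10^(pH − pKa) = 10^(7.51 − 7.48) = 1.072; fraction as HOCl = 1/(1 + 1.072) = 0.4827.
Free chlorine required for 2.94 ppm HOCl: 2.94 / 0.4827 = 6.09 ppm.
FC to add: 6.09 − 0.6 = 5.49 mg/L as Cl₂.
Cl₂ equivalent: 5.49 mg/L × 662,375 L = 3637 g.
Product at 62.0% available Cl: 3637 / 0.62 = 5866 g.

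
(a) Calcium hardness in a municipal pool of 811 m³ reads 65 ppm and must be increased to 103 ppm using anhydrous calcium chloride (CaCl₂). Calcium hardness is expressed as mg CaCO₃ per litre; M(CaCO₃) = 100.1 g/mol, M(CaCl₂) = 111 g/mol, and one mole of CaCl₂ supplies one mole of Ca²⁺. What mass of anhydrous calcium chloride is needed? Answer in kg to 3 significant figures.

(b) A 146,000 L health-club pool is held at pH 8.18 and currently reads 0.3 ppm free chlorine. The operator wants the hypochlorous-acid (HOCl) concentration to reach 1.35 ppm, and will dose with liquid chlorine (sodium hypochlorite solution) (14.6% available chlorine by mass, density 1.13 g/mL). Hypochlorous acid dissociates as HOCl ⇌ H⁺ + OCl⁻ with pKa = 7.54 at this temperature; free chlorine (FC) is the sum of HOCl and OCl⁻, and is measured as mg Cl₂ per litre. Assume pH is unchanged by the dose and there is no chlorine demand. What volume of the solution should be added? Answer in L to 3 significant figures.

(a) Volume: 811 m³ = 811,000 L.
(a) Hardness to add: (103 − 65) = 38 mg/L as CaCO₃ × 811,000 L = 30,820 g as CaCO₃.
(a) Moles of Ca²⁺ (1 mol Ca²⁺ ≡ 1 mol CaCO₃): 30,820 / 100.1 g/mol = 307.9 mol.
(a) Mass of CaCl₂: 307.9 × 111 = 34,170 g.

(b) [OCl⁻]/[HOCl] = 10^(pH − pKa) = 10^(8.18 − 7.54) = 4.365; fraction as HOCl = 1/(1 + 4.365) = 0.1864.
(b) Free chlorine required for 1.35 ppm HOCl: 1.35 / 0.1864 = 7.243 ppm.
(b) FC to add: 7.243 − 0.3 = 6.943 mg/L as Cl₂.
(b) Cl₂ equivalent: 6.943 mg/L × 146,000 L = 1014 g.
(b) Product at 14.6% available Cl: 1014 / 0.146 = 6943 g.
(b) Volume: 6943 g ÷ 1.13 g/mL = 6144 mL.

(a) 34.2 kg; (b) 6.14 L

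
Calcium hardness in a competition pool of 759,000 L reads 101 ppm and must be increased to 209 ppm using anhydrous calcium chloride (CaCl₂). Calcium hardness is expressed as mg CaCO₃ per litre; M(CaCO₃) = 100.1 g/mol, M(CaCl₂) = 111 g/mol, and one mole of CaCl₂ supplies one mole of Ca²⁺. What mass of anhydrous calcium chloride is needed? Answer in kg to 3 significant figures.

90.9 kg

Hardness to add: (209 − 101) = 108 mg/L as CaCO₃ × 759,000 L = 81,970 g as CaCO₃.
Moles of Ca²⁺ (1 mol Ca²⁺ ≡ 1 mol CaCO₃): 81,970 / 100.1 g/mol = 818.9 mol.
Mass of CaCl₂: 818.9 × 111 = 90,900 g.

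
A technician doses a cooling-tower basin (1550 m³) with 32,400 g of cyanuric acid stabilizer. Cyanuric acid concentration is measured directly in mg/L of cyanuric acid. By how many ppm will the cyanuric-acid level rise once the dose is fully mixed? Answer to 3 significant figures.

20.9 ppm

Volume: 1550 m³ = 1,550,000 L.
Rise: 32,400 g / 1,550,000 L × 1000 = 20.9 mg/L.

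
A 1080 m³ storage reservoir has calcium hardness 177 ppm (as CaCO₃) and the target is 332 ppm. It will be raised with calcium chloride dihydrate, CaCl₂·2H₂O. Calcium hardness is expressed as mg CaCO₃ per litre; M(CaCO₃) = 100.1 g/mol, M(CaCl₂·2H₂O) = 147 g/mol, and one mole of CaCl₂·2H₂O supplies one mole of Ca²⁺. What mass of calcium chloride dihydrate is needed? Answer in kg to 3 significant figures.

246 kg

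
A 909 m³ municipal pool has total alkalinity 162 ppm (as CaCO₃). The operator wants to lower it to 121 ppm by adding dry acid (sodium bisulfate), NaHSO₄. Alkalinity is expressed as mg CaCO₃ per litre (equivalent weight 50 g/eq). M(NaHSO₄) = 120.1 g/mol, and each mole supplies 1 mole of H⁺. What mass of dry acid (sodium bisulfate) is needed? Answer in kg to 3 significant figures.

89.5 kg

Volume: 909 m³ = 909,000 L.
Alkalinity to neutralize: (162 − 121) = 41 mg/L as CaCO₃ × 909,000 L = 37,270 g as CaCO₃.
Equivalents of H⁺ required: 37,270 ÷ 50 g/eq = 745.4 eq = 745.4 mol NaHSO₄.
Mass of NaHSO₄: 745.4 × 120.1 = 89,520 g.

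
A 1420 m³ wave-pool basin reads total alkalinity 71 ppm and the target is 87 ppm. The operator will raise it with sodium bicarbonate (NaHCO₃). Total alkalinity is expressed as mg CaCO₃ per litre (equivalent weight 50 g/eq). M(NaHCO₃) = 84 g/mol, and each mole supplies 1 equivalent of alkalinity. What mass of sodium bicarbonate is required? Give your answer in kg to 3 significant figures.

Volume: 1420 m³ = 1,420,000 L.
Alkalinity to add: (87 − 71) = 16 mg/L as CaCO₃ × 1,420,000 L = 22,720 g as CaCO₃.
Equivalents: 22,720 g ÷ 50 g/eq = 454.4 eq.
NaHCO₃ supplies 1 eq per mole → 454.4 mol.
Mass: 454.4 mol × 84 g/mol = 38,170 g.

38.2 kg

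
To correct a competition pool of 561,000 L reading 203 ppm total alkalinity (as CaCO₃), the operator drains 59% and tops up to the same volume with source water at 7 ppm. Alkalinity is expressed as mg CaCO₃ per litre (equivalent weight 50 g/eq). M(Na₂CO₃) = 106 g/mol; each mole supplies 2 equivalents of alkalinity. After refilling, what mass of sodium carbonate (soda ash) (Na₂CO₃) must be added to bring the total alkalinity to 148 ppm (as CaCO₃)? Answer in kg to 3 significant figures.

36.1 kg

After draining 59% and refilling: 203 × 0.41 + 7 × 0.59 = 87.36 ppm.
Deficit to target: 148 − 87.36 = 60.64 mg/L.
As CaCO₃: 60.64 mg/L × 561,000 L = 34,020 g; ÷ 50 g/eq ÷ 2 = 340.2 mol Na₂CO₃.
Mass: 340.2 × 106 = 36,060 g.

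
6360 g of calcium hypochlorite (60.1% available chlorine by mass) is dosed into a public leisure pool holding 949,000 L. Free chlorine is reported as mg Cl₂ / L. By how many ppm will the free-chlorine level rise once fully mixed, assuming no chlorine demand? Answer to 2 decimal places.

Available chlorine delivered: 6360 g × 0.601 = 3822 g as Cl₂.
Concentration rise: 3822 g / 949,000 L = 4.028 mg/L = 4.03 ppm.

4.03 ppm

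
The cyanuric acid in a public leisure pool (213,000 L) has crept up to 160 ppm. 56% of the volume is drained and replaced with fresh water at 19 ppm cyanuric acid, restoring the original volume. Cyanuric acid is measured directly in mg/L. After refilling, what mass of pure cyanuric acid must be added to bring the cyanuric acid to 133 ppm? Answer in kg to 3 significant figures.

11.1 kg

After draining 56% and refilling: 160 × 0.44 + 19 × 0.56 = 81.04 ppm.
Deficit to target: 133 − 81.04 = 51.96 mg/L.
Mass: 51.96 mg/L × 213,000 L = 11,070 g cyanuric acid.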